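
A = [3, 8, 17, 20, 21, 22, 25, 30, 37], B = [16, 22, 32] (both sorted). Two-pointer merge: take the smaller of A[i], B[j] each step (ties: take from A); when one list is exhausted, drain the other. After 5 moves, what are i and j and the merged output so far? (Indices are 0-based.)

i=0 j=0: A[i]=3<=B[j]=16 take 3, i++
i=1 j=0: A[i]=8<=B[j]=16 take 8, i++
i=2 j=0: A[i]=17>B[j]=16 take 16, j++
i=2 j=1: A[i]=17<=B[j]=22 take 17, i++
i=3 j=1: A[i]=20<=B[j]=22 take 20, i++

i=4, j=1, merged so far=[3, 8, 16, 17, 20]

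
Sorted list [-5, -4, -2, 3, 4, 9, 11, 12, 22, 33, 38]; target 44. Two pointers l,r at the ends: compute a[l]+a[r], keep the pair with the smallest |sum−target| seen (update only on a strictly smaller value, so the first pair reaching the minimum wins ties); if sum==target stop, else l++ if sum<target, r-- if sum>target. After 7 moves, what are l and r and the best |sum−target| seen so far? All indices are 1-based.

l=7, r=10, best |Δ|=2

[1,11] -5+38=33 d=11 * → l++
[2,11] -4+38=34 d=10 * → l++
[3,11] -2+38=36 d=8 * → l++
[4,11] 3+38=41 d=3 * → l++
[5,11] 4+38=42 d=2 * → l++
[6,11] 9+38=47 d=3 → r--
[6,10] 9+33=42 d=2 → l++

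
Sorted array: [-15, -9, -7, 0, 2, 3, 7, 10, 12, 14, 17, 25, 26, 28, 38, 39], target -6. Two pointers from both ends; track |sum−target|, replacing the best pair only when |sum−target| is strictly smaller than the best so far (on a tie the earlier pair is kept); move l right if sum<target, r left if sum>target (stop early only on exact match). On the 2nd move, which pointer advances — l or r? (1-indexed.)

l=1 r=16: -15+39=24 d=30 *, r--
l=1 r=15: -15+38=23 d=29 *, r--

r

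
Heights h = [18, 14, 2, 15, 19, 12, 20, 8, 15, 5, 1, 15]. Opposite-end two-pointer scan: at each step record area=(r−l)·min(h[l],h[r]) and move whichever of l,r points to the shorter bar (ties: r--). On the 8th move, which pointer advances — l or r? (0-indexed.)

[0,11] min(18,15)*11=165 best=165 * → r--
[0,10] min(18,1)*10=10 best=165 → r--
[0,9] min(18,5)*9=45 best=165 → r--
[0,8] min(18,15)*8=120 best=165 → r--
[0,7] min(18,8)*7=56 best=165 → r--
[0,6] min(18,20)*6=108 best=165 → l++
[1,6] min(14,20)*5=70 best=165 → l++
[2,6] min(2,20)*4=8 best=165 → l++

l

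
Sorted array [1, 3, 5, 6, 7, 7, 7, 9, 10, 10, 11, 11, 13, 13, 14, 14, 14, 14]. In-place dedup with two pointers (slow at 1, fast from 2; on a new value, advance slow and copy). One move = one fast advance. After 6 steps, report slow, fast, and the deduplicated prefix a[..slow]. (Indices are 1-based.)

slow=5, fast=8, prefix=[1, 3, 5, 6, 7]

slow=1 fast=2: a[fast]=3≠a[slow]=1 write a[2]=3, slow++,fast++
slow=2 fast=3: a[fast]=5≠a[slow]=3 write a[3]=5, slow++,fast++
slow=3 fast=4: a[fast]=6≠a[slow]=5 write a[4]=6, slow++,fast++
slow=4 fast=5: a[fast]=7≠a[slow]=6 write a[5]=7, slow++,fast++
slow=5 fast=6: a[fast]=7=a[slow] dup, fast++
slow=5 fast=7: a[fast]=7=a[slow] dup, fast++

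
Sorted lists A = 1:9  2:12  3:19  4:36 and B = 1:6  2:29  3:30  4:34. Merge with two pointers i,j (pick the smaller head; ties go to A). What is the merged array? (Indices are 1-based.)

i=1 j=1: A[i]=9>B[j]=6 take 6, j++
i=1 j=2: A[i]=9<=B[j]=29 take 9, i++
i=2 j=2: A[i]=12<=B[j]=29 take 12, i++
i=3 j=2: A[i]=19<=B[j]=29 take 19, i++
i=4 j=2: A[i]=36>B[j]=29 take 29, j++
i=4 j=3: A[i]=36>B[j]=30 take 30, j++
i=4 j=4: A[i]=36>B[j]=34 take 34, j++
i=4 j=5: B done, take A[i]=36, i++

[6, 9, 12, 19, 29, 30, 34, 36]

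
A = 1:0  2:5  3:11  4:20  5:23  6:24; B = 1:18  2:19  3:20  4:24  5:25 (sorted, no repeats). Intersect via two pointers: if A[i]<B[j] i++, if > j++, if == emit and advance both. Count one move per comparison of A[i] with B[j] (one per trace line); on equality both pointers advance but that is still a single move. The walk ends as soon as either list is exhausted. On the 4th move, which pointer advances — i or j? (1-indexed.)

j

[i=1,j=1] 0<18 → i++
[i=2,j=1] 5<18 → i++
[i=3,j=1] 11<18 → i++
[i=4,j=1] 20>18 → j++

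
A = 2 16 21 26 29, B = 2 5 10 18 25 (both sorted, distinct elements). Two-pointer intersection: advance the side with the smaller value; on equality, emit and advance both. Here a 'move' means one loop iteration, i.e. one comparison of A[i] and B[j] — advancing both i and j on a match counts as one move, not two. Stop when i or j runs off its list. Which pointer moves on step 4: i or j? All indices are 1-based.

i

i=1 j=1: 2==2 emit, i++,j++
i=2 j=2: 16>5, j++
i=2 j=3: 16>10, j++
i=2 j=4: 16<18, i++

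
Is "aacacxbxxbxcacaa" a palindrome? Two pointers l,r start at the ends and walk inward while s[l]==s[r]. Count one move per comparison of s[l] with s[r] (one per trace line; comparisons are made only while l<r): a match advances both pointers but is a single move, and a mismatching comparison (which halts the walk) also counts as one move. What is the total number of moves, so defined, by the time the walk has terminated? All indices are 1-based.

8 moves

l=1 r=16: 'a'=='a', l++,r--
l=2 r=15: 'a'=='a', l++,r--
l=3 r=14: 'c'=='c', l++,r--
l=4 r=13: 'a'=='a', l++,r--
l=5 r=12: 'c'=='c', l++,r--
l=6 r=11: 'x'=='x', l++,r--
l=7 r=10: 'b'=='b', l++,r--
l=8 r=9: 'x'=='x', l++,r--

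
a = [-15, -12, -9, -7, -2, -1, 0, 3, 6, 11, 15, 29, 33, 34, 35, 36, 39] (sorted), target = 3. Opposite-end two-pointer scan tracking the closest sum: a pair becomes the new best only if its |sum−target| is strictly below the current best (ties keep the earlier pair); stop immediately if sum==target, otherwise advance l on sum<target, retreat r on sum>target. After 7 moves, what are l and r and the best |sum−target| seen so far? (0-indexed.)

l=0 r=16: -15+39=24 d=21 *, r--
l=0 r=15: -15+36=21 d=18 *, r--
l=0 r=14: -15+35=20 d=17 *, r--
l=0 r=13: -15+34=19 d=16 *, r--
l=0 r=12: -15+33=18 d=15 *, r--
l=0 r=11: -15+29=14 d=11 *, r--
l=0 r=10: -15+15=0 d=3 *, l++

l=1, r=10, best |Δ|=3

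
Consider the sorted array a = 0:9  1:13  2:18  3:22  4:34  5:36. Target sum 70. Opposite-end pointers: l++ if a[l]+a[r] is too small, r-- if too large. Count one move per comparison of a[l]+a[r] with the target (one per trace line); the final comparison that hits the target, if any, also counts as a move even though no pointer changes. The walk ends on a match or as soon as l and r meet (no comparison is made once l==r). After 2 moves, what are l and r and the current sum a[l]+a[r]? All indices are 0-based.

l=0 r=5: 9+36=45 <70, l++
l=1 r=5: 13+36=49 <70, l++

l=2, r=5, sum=54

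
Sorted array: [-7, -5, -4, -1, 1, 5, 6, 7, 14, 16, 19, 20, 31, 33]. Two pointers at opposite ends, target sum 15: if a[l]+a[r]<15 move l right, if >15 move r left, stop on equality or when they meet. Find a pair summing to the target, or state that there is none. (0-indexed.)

[0,13] -7+33=26 >15 → r--
[0,12] -7+31=24 >15 → r--
[0,11] -7+20=13 <15 → l++
[1,11] -5+20=15 → found

(-5, 20)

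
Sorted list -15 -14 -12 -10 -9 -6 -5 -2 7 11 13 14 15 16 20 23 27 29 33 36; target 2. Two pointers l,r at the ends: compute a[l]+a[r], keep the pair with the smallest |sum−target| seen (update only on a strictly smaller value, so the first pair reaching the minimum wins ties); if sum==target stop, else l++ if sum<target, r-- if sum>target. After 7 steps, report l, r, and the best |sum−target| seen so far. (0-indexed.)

l=0 r=19: -15+36=21 d=19 *, r--
l=0 r=18: -15+33=18 d=16 *, r--
l=0 r=17: -15+29=14 d=12 *, r--
l=0 r=16: -15+27=12 d=10 *, r--
l=0 r=15: -15+23=8 d=6 *, r--
l=0 r=14: -15+20=5 d=3 *, r--
l=0 r=13: -15+16=1 d=1 *, l++

l=1, r=13, best |Δ|=1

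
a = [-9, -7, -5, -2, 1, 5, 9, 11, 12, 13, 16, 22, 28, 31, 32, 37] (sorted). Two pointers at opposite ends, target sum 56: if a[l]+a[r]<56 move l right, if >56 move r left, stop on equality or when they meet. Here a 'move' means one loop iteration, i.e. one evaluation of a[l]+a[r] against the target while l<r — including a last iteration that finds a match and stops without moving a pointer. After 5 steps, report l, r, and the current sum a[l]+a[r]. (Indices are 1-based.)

l=6, r=16, sum=42

[1,16] -9+37=28 <56 → l++
[2,16] -7+37=30 <56 → l++
[3,16] -5+37=32 <56 → l++
[4,16] -2+37=35 <56 → l++
[5,16] 1+37=38 <56 → l++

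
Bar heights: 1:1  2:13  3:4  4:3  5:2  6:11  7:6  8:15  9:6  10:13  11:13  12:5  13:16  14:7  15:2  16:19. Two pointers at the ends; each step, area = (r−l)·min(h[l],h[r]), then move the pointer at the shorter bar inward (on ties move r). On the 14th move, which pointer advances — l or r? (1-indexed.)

[1,16] min(1,19)*15=15 best=15 * → l++
[2,16] min(13,19)*14=182 best=182 * → l++
[3,16] min(4,19)*13=52 best=182 → l++
[4,16] min(3,19)*12=36 best=182 → l++
[5,16] min(2,19)*11=22 best=182 → l++
[6,16] min(11,19)*10=110 best=182 → l++
[7,16] min(6,19)*9=54 best=182 → l++
[8,16] min(15,19)*8=120 best=182 → l++
[9,16] min(6,19)*7=42 best=182 → l++
[10,16] min(13,19)*6=78 best=182 → l++
[11,16] min(13,19)*5=65 best=182 → l++
[12,16] min(5,19)*4=20 best=182 → l++
[13,16] min(16,19)*3=48 best=182 → l++
[14,16] min(7,19)*2=14 best=182 → l++

l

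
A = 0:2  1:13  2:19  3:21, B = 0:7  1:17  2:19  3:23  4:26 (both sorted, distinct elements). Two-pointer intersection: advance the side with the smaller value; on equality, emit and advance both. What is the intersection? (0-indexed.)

[i=0,j=0] 2<7 → i++
[i=1,j=0] 13>7 → j++
[i=1,j=1] 13<17 → i++
[i=2,j=1] 19>17 → j++
[i=2,j=2] 19==19 emit → i++,j++
[i=3,j=3] 21<23 → i++

intersection = [19]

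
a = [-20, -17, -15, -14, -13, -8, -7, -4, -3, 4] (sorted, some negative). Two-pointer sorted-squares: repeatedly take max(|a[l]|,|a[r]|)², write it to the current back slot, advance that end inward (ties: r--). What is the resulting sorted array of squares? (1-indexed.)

[1,10] |-20|>|4| out[10]=400 → l++
[2,10] |-17|>|4| out[9]=289 → l++
[3,10] |-15|>|4| out[8]=225 → l++
[4,10] |-14|>|4| out[7]=196 → l++
[5,10] |-13|>|4| out[6]=169 → l++
[6,10] |-8|>|4| out[5]=64 → l++
[7,10] |-7|>|4| out[4]=49 → l++
[8,10] |-4|<=|4| out[3]=16 → r--
[8,9] |-4|>|-3| out[2]=16 → l++
[9,9] |-3|<=|-3| out[1]=9 → r--

[9, 16, 16, 49, 64, 169, 196, 225, 289, 400]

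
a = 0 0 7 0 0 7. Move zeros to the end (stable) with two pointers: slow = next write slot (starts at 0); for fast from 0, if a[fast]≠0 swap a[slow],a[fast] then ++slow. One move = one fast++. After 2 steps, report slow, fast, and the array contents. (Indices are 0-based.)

slow=0, fast=2, a=[0, 0, 7, 0, 0, 7]

slow=0 fast=0: a[fast]=0, fast++
slow=0 fast=1: a[fast]=0, fast++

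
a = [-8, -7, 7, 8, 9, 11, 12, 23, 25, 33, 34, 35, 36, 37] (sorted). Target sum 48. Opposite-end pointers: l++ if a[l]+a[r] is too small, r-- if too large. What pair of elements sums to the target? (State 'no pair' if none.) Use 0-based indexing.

[0,13] -8+37=29 <48 → l++
[1,13] -7+37=30 <48 → l++
[2,13] 7+37=44 <48 → l++
[3,13] 8+37=45 <48 → l++
[4,13] 9+37=46 <48 → l++
[5,13] 11+37=48 → found

(11, 37)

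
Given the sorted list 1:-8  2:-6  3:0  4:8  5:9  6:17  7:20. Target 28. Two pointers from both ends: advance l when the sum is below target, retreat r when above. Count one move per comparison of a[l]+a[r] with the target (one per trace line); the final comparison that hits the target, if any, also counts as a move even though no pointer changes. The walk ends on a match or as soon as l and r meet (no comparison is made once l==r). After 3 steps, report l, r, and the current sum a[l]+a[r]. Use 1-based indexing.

l=4, r=7, sum=28

l=1 r=7: -8+20=12 <28, l++
l=2 r=7: -6+20=14 <28, l++
l=3 r=7: 0+20=20 <28, l++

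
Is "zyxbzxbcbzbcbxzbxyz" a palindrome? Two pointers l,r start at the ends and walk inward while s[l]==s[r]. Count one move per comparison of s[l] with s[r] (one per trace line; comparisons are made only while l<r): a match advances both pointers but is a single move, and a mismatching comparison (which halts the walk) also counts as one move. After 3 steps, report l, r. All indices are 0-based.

l=0 r=18: 'z'=='z', l++,r--
l=1 r=17: 'y'=='y', l++,r--
l=2 r=16: 'x'=='x', l++,r--

l=3, r=15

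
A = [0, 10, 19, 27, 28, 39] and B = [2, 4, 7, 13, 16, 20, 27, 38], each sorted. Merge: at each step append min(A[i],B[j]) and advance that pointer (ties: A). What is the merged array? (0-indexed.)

[i=0,j=0] A[i]=0<=B[j]=2 take 0 → i++
[i=1,j=0] A[i]=10>B[j]=2 take 2 → j++
[i=1,j=1] A[i]=10>B[j]=4 take 4 → j++
[i=1,j=2] A[i]=10>B[j]=7 take 7 → j++
[i=1,j=3] A[i]=10<=B[j]=13 take 10 → i++
[i=2,j=3] A[i]=19>B[j]=13 take 13 → j++
[i=2,j=4] A[i]=19>B[j]=16 take 16 → j++
[i=2,j=5] A[i]=19<=B[j]=20 take 19 → i++
[i=3,j=5] A[i]=27>B[j]=20 take 20 → j++
[i=3,j=6] A[i]=27<=B[j]=27 take 27 → i++
[i=4,j=6] A[i]=28>B[j]=27 take 27 → j++
[i=4,j=7] A[i]=28<=B[j]=38 take 28 → i++
[i=5,j=7] A[i]=39>B[j]=38 take 38 → j++
[i=5,j=8] B done, take A[i]=39 → i++

[0, 2, 4, 7, 10, 13, 16, 19, 20, 27, 27, 28, 38, 39]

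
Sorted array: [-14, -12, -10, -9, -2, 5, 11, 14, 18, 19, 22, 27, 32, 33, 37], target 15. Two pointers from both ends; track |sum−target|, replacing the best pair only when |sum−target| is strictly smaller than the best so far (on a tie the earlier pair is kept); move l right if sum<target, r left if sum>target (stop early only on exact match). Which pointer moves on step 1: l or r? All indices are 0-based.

[0,14] -14+37=23 d=8 * → r--

r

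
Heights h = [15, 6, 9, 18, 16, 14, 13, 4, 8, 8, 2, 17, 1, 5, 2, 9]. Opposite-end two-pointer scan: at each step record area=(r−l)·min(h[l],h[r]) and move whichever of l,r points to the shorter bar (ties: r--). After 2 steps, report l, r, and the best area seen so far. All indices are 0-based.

l=0, r=13, best area=135

l=0 r=15: min(15,9)*15=135 best=135 *, r--
l=0 r=14: min(15,2)*14=28 best=135, r--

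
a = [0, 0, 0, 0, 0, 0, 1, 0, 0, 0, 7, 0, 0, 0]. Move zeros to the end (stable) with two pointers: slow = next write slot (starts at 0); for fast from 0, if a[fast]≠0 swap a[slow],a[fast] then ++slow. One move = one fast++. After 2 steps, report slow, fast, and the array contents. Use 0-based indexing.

slow=0, fast=2, a=[0, 0, 0, 0, 0, 0, 1, 0, 0, 0, 7, 0, 0, 0]

(s=0,f=0) a[fast]=0 → fast++
(s=0,f=1) a[fast]=0 → fast++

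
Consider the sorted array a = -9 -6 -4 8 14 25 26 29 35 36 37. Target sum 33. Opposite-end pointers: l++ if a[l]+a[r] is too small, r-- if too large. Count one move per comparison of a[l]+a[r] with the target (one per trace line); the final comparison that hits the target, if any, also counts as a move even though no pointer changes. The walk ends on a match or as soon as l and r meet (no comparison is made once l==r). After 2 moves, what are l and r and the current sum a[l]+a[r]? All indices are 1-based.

l=3, r=11, sum=33

[1,11] -9+37=28 <33 → l++
[2,11] -6+37=31 <33 → l++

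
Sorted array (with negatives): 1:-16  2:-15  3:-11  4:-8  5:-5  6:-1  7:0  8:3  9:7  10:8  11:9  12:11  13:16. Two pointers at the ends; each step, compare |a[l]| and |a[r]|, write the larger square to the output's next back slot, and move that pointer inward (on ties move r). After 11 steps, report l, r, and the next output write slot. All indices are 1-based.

l=6, r=7, next write slot=2

l=1 r=13: |-16|<=|16| out[13]=256, r--
l=1 r=12: |-16|>|11| out[12]=256, l++
l=2 r=12: |-15|>|11| out[11]=225, l++
l=3 r=12: |-11|<=|11| out[10]=121, r--
l=3 r=11: |-11|>|9| out[9]=121, l++
l=4 r=11: |-8|<=|9| out[8]=81, r--
l=4 r=10: |-8|<=|8| out[7]=64, r--
l=4 r=9: |-8|>|7| out[6]=64, l++
l=5 r=9: |-5|<=|7| out[5]=49, r--
l=5 r=8: |-5|>|3| out[4]=25, l++
l=6 r=8: |-1|<=|3| out[3]=9, r--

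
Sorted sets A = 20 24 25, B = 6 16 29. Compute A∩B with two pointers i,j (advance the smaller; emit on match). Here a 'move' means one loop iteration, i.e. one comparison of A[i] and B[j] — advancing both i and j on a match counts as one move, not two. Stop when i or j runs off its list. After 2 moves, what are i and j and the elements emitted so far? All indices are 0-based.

i=0 j=0: 20>6, j++
i=0 j=1: 20>16, j++

i=0, j=2, emitted=[]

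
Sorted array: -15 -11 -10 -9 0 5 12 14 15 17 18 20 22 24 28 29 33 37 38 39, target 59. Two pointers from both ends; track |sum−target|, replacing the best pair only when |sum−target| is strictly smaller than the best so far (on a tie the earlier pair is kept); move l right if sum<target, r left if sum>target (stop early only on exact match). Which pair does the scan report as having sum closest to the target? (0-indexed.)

[0,19] -15+39=24 d=35 * → l++
[1,19] -11+39=28 d=31 * → l++
[2,19] -10+39=29 d=30 * → l++
[3,19] -9+39=30 d=29 * → l++
[4,19] 0+39=39 d=20 * → l++
[5,19] 5+39=44 d=15 * → l++
[6,19] 12+39=51 d=8 * → l++
[7,19] 14+39=53 d=6 * → l++
[8,19] 15+39=54 d=5 * → l++
[9,19] 17+39=56 d=3 * → l++
[10,19] 18+39=57 d=2 * → l++
[11,19] 20+39=59 d=0 * → stop

pair (20, 39) with sum 59 (|Δ|=0)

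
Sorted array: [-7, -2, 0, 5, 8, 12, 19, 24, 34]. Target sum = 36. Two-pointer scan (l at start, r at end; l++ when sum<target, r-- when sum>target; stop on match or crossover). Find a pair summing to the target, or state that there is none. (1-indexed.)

l=1 r=9: -7+34=27 <36, l++
l=2 r=9: -2+34=32 <36, l++
l=3 r=9: 0+34=34 <36, l++
l=4 r=9: 5+34=39 >36, r--
l=4 r=8: 5+24=29 <36, l++
l=5 r=8: 8+24=32 <36, l++
l=6 r=8: 12+24=36, found

(12, 24)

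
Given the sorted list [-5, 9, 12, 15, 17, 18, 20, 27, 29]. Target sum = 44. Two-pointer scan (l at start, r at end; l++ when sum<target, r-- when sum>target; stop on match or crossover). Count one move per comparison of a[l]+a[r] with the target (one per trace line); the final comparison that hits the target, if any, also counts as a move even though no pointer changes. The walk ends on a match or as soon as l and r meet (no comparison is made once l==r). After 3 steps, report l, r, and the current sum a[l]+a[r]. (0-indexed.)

l=0 r=8: -5+29=24 <44, l++
l=1 r=8: 9+29=38 <44, l++
l=2 r=8: 12+29=41 <44, l++

l=3, r=8, sum=44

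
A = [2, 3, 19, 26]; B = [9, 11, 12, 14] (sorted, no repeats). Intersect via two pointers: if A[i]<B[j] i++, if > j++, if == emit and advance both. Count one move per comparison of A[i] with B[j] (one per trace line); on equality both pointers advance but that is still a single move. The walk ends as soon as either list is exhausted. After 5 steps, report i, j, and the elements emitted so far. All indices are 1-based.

i=1 j=1: 2<9, i++
i=2 j=1: 3<9, i++
i=3 j=1: 19>9, j++
i=3 j=2: 19>11, j++
i=3 j=3: 19>12, j++

i=3, j=4, emitted=[]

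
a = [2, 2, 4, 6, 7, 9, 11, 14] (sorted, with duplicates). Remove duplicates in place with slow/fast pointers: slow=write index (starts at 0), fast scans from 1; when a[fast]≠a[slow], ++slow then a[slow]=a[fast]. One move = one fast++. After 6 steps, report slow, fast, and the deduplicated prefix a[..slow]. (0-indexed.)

slow=0 fast=1: a[fast]=2=a[slow] dup, fast++
slow=0 fast=2: a[fast]=4≠a[slow]=2 write a[1]=4, slow++,fast++
slow=1 fast=3: a[fast]=6≠a[slow]=4 write a[2]=6, slow++,fast++
slow=2 fast=4: a[fast]=7≠a[slow]=6 write a[3]=7, slow++,fast++
slow=3 fast=5: a[fast]=9≠a[slow]=7 write a[4]=9, slow++,fast++
slow=4 fast=6: a[fast]=11≠a[slow]=9 write a[5]=11, slow++,fast++

slow=5, fast=7, prefix=[2, 4, 6, 7, 9, 11]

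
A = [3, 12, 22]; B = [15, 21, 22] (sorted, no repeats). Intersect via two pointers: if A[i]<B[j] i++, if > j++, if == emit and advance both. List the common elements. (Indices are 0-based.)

intersection = [22]

[i=0,j=0] 3<15 → i++
[i=1,j=0] 12<15 → i++
[i=2,j=0] 22>15 → j++
[i=2,j=1] 22>21 → j++
[i=2,j=2] 22==22 emit → i++,j++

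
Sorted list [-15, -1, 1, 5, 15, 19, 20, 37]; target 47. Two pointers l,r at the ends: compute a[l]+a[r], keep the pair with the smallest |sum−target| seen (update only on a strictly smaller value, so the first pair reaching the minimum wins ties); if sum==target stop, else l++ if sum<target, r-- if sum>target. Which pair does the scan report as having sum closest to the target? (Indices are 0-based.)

l=0 r=7: -15+37=22 d=25 *, l++
l=1 r=7: -1+37=36 d=11 *, l++
l=2 r=7: 1+37=38 d=9 *, l++
l=3 r=7: 5+37=42 d=5 *, l++
l=4 r=7: 15+37=52 d=5, r--
l=4 r=6: 15+20=35 d=12, l++
l=5 r=6: 19+20=39 d=8, l++

pair (5, 37) with sum 42 (|Δ|=5)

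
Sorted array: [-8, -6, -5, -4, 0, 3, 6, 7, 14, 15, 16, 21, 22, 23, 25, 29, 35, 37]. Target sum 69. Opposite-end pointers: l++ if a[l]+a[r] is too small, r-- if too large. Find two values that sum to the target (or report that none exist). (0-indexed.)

[0,17] -8+37=29 <69 → l++
[1,17] -6+37=31 <69 → l++
[2,17] -5+37=32 <69 → l++
[3,17] -4+37=33 <69 → l++
[4,17] 0+37=37 <69 → l++
[5,17] 3+37=40 <69 → l++
[6,17] 6+37=43 <69 → l++
[7,17] 7+37=44 <69 → l++
[8,17] 14+37=51 <69 → l++
[9,17] 15+37=52 <69 → l++
[10,17] 16+37=53 <69 → l++
[11,17] 21+37=58 <69 → l++
[12,17] 22+37=59 <69 → l++
[13,17] 23+37=60 <69 → l++
[14,17] 25+37=62 <69 → l++
[15,17] 29+37=66 <69 → l++
[16,17] 35+37=72 >69 → r--

no pair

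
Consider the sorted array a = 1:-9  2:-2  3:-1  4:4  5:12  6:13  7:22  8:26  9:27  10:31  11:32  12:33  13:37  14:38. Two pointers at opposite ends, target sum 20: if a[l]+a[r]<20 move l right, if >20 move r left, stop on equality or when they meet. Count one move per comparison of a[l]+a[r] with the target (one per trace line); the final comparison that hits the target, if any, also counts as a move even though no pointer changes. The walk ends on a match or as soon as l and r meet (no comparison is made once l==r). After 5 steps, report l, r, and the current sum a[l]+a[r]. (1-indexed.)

l=1, r=9, sum=18

[1,14] -9+38=29 >20 → r--
[1,13] -9+37=28 >20 → r--
[1,12] -9+33=24 >20 → r--
[1,11] -9+32=23 >20 → r--
[1,10] -9+31=22 >20 → r--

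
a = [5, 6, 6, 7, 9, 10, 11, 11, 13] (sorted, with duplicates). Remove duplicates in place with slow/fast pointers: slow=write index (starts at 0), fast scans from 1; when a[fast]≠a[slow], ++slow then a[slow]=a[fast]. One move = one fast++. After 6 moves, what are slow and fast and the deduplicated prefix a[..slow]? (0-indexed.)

slow=0 fast=1: a[fast]=6≠a[slow]=5 write a[1]=6, slow++,fast++
slow=1 fast=2: a[fast]=6=a[slow] dup, fast++
slow=1 fast=3: a[fast]=7≠a[slow]=6 write a[2]=7, slow++,fast++
slow=2 fast=4: a[fast]=9≠a[slow]=7 write a[3]=9, slow++,fast++
slow=3 fast=5: a[fast]=10≠a[slow]=9 write a[4]=10, slow++,fast++
slow=4 fast=6: a[fast]=11≠a[slow]=10 write a[5]=11, slow++,fast++

slow=5, fast=7, prefix=[5, 6, 7, 9, 10, 11]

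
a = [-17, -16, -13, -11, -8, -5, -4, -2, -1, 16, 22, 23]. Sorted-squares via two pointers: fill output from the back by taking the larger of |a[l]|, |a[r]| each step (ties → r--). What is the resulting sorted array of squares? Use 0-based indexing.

[0,11] |-17|<=|23| out[11]=529 → r--
[0,10] |-17|<=|22| out[10]=484 → r--
[0,9] |-17|>|16| out[9]=289 → l++
[1,9] |-16|<=|16| out[8]=256 → r--
[1,8] |-16|>|-1| out[7]=256 → l++
[2,8] |-13|>|-1| out[6]=169 → l++
[3,8] |-11|>|-1| out[5]=121 → l++
[4,8] |-8|>|-1| out[4]=64 → l++
[5,8] |-5|>|-1| out[3]=25 → l++
[6,8] |-4|>|-1| out[2]=16 → l++
[7,8] |-2|>|-1| out[1]=4 → l++
[8,8] |-1|<=|-1| out[0]=1 → r--

[1, 4, 16, 25, 64, 121, 169, 256, 256, 289, 484, 529]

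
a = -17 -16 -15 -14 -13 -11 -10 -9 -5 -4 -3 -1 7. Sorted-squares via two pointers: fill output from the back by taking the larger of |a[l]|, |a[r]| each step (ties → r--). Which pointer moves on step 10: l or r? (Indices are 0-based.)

[0,12] |-17|>|7| out[12]=289 → l++
[1,12] |-16|>|7| out[11]=256 → l++
[2,12] |-15|>|7| out[10]=225 → l++
[3,12] |-14|>|7| out[9]=196 → l++
[4,12] |-13|>|7| out[8]=169 → l++
[5,12] |-11|>|7| out[7]=121 → l++
[6,12] |-10|>|7| out[6]=100 → l++
[7,12] |-9|>|7| out[5]=81 → l++
[8,12] |-5|<=|7| out[4]=49 → r--
[8,11] |-5|>|-1| out[3]=25 → l++

l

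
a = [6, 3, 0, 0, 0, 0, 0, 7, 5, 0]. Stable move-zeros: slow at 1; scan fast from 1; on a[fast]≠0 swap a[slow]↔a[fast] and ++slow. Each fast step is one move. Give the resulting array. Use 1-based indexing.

[6, 3, 7, 5, 0, 0, 0, 0, 0, 0]

(s=1,f=1) a[fast]=6≠0 swap→a[1]=6 → slow++,fast++
(s=2,f=2) a[fast]=3≠0 swap→a[2]=3 → slow++,fast++
(s=3,f=3) a[fast]=0 → fast++
(s=3,f=4) a[fast]=0 → fast++
(s=3,f=5) a[fast]=0 → fast++
(s=3,f=6) a[fast]=0 → fast++
(s=3,f=7) a[fast]=0 → fast++
(s=3,f=8) a[fast]=7≠0 swap→a[3]=7 → slow++,fast++
(s=4,f=9) a[fast]=5≠0 swap→a[4]=5 → slow++,fast++
(s=5,f=10) a[fast]=0 → fast++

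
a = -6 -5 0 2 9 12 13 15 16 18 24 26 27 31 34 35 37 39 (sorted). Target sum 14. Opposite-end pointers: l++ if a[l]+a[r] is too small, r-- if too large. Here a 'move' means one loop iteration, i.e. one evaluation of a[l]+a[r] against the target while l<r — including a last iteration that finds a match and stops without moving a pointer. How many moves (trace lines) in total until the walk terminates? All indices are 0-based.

16 moves

[0,17] -6+39=33 >14 → r--
[0,16] -6+37=31 >14 → r--
[0,15] -6+35=29 >14 → r--
[0,14] -6+34=28 >14 → r--
[0,13] -6+31=25 >14 → r--
[0,12] -6+27=21 >14 → r--
[0,11] -6+26=20 >14 → r--
[0,10] -6+24=18 >14 → r--
[0,9] -6+18=12 <14 → l++
[1,9] -5+18=13 <14 → l++
[2,9] 0+18=18 >14 → r--
[2,8] 0+16=16 >14 → r--
[2,7] 0+15=15 >14 → r--
[2,6] 0+13=13 <14 → l++
[3,6] 2+13=15 >14 → r--
[3,5] 2+12=14 → found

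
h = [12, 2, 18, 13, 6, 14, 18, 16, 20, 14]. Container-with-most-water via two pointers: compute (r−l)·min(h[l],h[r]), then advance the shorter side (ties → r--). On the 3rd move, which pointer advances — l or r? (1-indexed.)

r

[1,10] min(12,14)*9=108 best=108 * → l++
[2,10] min(2,14)*8=16 best=108 → l++
[3,10] min(18,14)*7=98 best=108 → r--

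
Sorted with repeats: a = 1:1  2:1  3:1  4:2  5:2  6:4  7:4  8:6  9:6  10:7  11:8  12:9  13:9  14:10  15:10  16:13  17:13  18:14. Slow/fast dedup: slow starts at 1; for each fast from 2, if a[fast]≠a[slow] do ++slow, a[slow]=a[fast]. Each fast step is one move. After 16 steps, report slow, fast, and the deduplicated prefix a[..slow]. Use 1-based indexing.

(s=1,f=2) a[fast]=1=a[slow] dup → fast++
(s=1,f=3) a[fast]=1=a[slow] dup → fast++
(s=1,f=4) a[fast]=2≠a[slow]=1 write a[2]=2 → slow++,fast++
(s=2,f=5) a[fast]=2=a[slow] dup → fast++
(s=2,f=6) a[fast]=4≠a[slow]=2 write a[3]=4 → slow++,fast++
(s=3,f=7) a[fast]=4=a[slow] dup → fast++
(s=3,f=8) a[fast]=6≠a[slow]=4 write a[4]=6 → slow++,fast++
(s=4,f=9) a[fast]=6=a[slow] dup → fast++
(s=4,f=10) a[fast]=7≠a[slow]=6 write a[5]=7 → slow++,fast++
(s=5,f=11) a[fast]=8≠a[slow]=7 write a[6]=8 → slow++,fast++
(s=6,f=12) a[fast]=9≠a[slow]=8 write a[7]=9 → slow++,fast++
(s=7,f=13) a[fast]=9=a[slow] dup → fast++
(s=7,f=14) a[fast]=10≠a[slow]=9 write a[8]=10 → slow++,fast++
(s=8,f=15) a[fast]=10=a[slow] dup → fast++
(s=8,f=16) a[fast]=13≠a[slow]=10 write a[9]=13 → slow++,fast++
(s=9,f=17) a[fast]=13=a[slow] dup → fast++

slow=9, fast=18, prefix=[1, 2, 4, 6, 7, 8, 9, 10, 13]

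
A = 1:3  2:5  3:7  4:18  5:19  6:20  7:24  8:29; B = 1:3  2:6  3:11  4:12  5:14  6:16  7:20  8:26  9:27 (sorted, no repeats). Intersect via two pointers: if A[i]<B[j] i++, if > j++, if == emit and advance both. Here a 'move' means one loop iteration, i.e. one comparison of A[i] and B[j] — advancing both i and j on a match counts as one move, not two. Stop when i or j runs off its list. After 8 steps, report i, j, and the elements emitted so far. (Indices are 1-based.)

i=4, j=7, emitted=[3]

[i=1,j=1] 3==3 emit → i++,j++
[i=2,j=2] 5<6 → i++
[i=3,j=2] 7>6 → j++
[i=3,j=3] 7<11 → i++
[i=4,j=3] 18>11 → j++
[i=4,j=4] 18>12 → j++
[i=4,j=5] 18>14 → j++
[i=4,j=6] 18>16 → j++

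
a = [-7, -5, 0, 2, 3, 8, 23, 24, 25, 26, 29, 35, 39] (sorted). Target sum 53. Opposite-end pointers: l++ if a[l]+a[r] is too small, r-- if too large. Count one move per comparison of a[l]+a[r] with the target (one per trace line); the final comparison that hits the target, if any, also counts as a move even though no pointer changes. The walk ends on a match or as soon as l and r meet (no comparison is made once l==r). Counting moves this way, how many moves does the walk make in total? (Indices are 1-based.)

10 moves

[1,13] -7+39=32 <53 → l++
[2,13] -5+39=34 <53 → l++
[3,13] 0+39=39 <53 → l++
[4,13] 2+39=41 <53 → l++
[5,13] 3+39=42 <53 → l++
[6,13] 8+39=47 <53 → l++
[7,13] 23+39=62 >53 → r--
[7,12] 23+35=58 >53 → r--
[7,11] 23+29=52 <53 → l++
[8,11] 24+29=53 → found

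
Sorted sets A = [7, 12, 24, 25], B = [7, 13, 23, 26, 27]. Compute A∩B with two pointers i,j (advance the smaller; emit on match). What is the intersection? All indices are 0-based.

intersection = [7]

[i=0,j=0] 7==7 emit → i++,j++
[i=1,j=1] 12<13 → i++
[i=2,j=1] 24>13 → j++
[i=2,j=2] 24>23 → j++
[i=2,j=3] 24<26 → i++
[i=3,j=3] 25<26 → i++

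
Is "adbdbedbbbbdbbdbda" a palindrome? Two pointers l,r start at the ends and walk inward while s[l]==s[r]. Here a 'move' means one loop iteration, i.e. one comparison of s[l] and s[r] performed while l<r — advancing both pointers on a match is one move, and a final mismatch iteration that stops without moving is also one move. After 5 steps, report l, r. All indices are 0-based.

l=5, r=12

l=0 r=17: 'a'=='a', l++,r--
l=1 r=16: 'd'=='d', l++,r--
l=2 r=15: 'b'=='b', l++,r--
l=3 r=14: 'd'=='d', l++,r--
l=4 r=13: 'b'=='b', l++,r--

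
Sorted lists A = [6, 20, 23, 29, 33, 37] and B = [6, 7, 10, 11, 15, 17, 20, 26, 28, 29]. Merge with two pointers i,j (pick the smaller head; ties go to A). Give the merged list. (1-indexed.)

[6, 6, 7, 10, 11, 15, 17, 20, 20, 23, 26, 28, 29, 29, 33, 37]

i=1 j=1: A[i]=6<=B[j]=6 take 6, i++
i=2 j=1: A[i]=20>B[j]=6 take 6, j++
i=2 j=2: A[i]=20>B[j]=7 take 7, j++
i=2 j=3: A[i]=20>B[j]=10 take 10, j++
i=2 j=4: A[i]=20>B[j]=11 take 11, j++
i=2 j=5: A[i]=20>B[j]=15 take 15, j++
i=2 j=6: A[i]=20>B[j]=17 take 17, j++
i=2 j=7: A[i]=20<=B[j]=20 take 20, i++
i=3 j=7: A[i]=23>B[j]=20 take 20, j++
i=3 j=8: A[i]=23<=B[j]=26 take 23, i++
i=4 j=8: A[i]=29>B[j]=26 take 26, j++
i=4 j=9: A[i]=29>B[j]=28 take 28, j++
i=4 j=10: A[i]=29<=B[j]=29 take 29, i++
i=5 j=10: A[i]=33>B[j]=29 take 29, j++
i=5 j=11: B done, take A[i]=33, i++
i=6 j=11: B done, take A[i]=37, i++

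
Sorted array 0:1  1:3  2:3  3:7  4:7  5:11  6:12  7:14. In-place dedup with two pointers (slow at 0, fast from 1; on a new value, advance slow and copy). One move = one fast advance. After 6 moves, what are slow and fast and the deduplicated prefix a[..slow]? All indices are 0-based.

slow=4, fast=7, prefix=[1, 3, 7, 11, 12]

slow=0 fast=1: a[fast]=3≠a[slow]=1 write a[1]=3, slow++,fast++
slow=1 fast=2: a[fast]=3=a[slow] dup, fast++
slow=1 fast=3: a[fast]=7≠a[slow]=3 write a[2]=7, slow++,fast++
slow=2 fast=4: a[fast]=7=a[slow] dup, fast++
slow=2 fast=5: a[fast]=11≠a[slow]=7 write a[3]=11, slow++,fast++
slow=3 fast=6: a[fast]=12≠a[slow]=11 write a[4]=12, slow++,fast++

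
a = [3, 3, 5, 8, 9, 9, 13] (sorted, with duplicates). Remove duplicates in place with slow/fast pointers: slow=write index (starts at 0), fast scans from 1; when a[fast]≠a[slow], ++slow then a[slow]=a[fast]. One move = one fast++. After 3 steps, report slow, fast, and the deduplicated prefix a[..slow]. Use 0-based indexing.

slow=2, fast=4, prefix=[3, 5, 8]

slow=0 fast=1: a[fast]=3=a[slow] dup, fast++
slow=0 fast=2: a[fast]=5≠a[slow]=3 write a[1]=5, slow++,fast++
slow=1 fast=3: a[fast]=8≠a[slow]=5 write a[2]=8, slow++,fast++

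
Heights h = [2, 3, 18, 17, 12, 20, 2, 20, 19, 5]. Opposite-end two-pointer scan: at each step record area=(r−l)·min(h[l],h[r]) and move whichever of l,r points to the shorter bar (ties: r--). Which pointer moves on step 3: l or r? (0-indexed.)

[0,9] min(2,5)*9=18 best=18 * → l++
[1,9] min(3,5)*8=24 best=24 * → l++
[2,9] min(18,5)*7=35 best=35 * → r--

r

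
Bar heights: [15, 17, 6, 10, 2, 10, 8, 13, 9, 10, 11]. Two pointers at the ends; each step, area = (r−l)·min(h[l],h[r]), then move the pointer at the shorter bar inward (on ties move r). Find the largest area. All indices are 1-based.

max area = 110

[1,11] min(15,11)*10=110 best=110 * → r--
[1,10] min(15,10)*9=90 best=110 → r--
[1,9] min(15,9)*8=72 best=110 → r--
[1,8] min(15,13)*7=91 best=110 → r--
[1,7] min(15,8)*6=48 best=110 → r--
[1,6] min(15,10)*5=50 best=110 → r--
[1,5] min(15,2)*4=8 best=110 → r--
[1,4] min(15,10)*3=30 best=110 → r--
[1,3] min(15,6)*2=12 best=110 → r--
[1,2] min(15,17)*1=15 best=110 → l++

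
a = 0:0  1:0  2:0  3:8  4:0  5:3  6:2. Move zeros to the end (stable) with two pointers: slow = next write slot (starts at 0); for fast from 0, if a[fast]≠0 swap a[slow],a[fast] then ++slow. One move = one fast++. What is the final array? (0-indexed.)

[8, 3, 2, 0, 0, 0, 0]

slow=0 fast=0: a[fast]=0, fast++
slow=0 fast=1: a[fast]=0, fast++
slow=0 fast=2: a[fast]=0, fast++
slow=0 fast=3: a[fast]=8≠0 swap→a[0]=8, slow++,fast++
slow=1 fast=4: a[fast]=0, fast++
slow=1 fast=5: a[fast]=3≠0 swap→a[1]=3, slow++,fast++
slow=2 fast=6: a[fast]=2≠0 swap→a[2]=2, slow++,fast++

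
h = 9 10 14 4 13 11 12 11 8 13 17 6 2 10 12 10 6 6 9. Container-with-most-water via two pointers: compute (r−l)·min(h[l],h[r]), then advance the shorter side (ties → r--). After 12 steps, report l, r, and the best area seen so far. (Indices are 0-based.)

l=4, r=10, best area=162

[0,18] min(9,9)*18=162 best=162 * → r--
[0,17] min(9,6)*17=102 best=162 → r--
[0,16] min(9,6)*16=96 best=162 → r--
[0,15] min(9,10)*15=135 best=162 → l++
[1,15] min(10,10)*14=140 best=162 → r--
[1,14] min(10,12)*13=130 best=162 → l++
[2,14] min(14,12)*12=144 best=162 → r--
[2,13] min(14,10)*11=110 best=162 → r--
[2,12] min(14,2)*10=20 best=162 → r--
[2,11] min(14,6)*9=54 best=162 → r--
[2,10] min(14,17)*8=112 best=162 → l++
[3,10] min(4,17)*7=28 best=162 → l++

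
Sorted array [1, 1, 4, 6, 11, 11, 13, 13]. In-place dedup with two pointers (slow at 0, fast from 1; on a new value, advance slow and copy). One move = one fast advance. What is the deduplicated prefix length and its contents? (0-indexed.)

slow=0 fast=1: a[fast]=1=a[slow] dup, fast++
slow=0 fast=2: a[fast]=4≠a[slow]=1 write a[1]=4, slow++,fast++
slow=1 fast=3: a[fast]=6≠a[slow]=4 write a[2]=6, slow++,fast++
slow=2 fast=4: a[fast]=11≠a[slow]=6 write a[3]=11, slow++,fast++
slow=3 fast=5: a[fast]=11=a[slow] dup, fast++
slow=3 fast=6: a[fast]=13≠a[slow]=11 write a[4]=13, slow++,fast++
slow=4 fast=7: a[fast]=13=a[slow] dup, fast++

length 5; prefix = [1, 4, 6, 11, 13]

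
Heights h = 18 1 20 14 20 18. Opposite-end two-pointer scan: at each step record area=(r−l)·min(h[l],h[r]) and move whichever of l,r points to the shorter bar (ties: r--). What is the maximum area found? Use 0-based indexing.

max area = 90

[0,5] min(18,18)*5=90 best=90 * → r--
[0,4] min(18,20)*4=72 best=90 → l++
[1,4] min(1,20)*3=3 best=90 → l++
[2,4] min(20,20)*2=40 best=90 → r--
[2,3] min(20,14)*1=14 best=90 → r--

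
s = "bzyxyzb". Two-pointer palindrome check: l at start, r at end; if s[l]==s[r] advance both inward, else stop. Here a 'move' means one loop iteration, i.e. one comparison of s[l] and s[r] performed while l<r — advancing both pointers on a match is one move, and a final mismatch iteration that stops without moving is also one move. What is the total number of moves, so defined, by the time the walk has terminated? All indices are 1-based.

[1,7] 'b'=='b' → l++,r--
[2,6] 'z'=='z' → l++,r--
[3,5] 'y'=='y' → l++,r--

3 moves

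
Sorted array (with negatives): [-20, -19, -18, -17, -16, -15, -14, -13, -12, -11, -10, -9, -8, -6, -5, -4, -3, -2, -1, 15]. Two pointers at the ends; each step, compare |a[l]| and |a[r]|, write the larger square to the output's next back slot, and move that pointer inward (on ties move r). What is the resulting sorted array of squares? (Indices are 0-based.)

l=0 r=19: |-20|>|15| out[19]=400, l++
l=1 r=19: |-19|>|15| out[18]=361, l++
l=2 r=19: |-18|>|15| out[17]=324, l++
l=3 r=19: |-17|>|15| out[16]=289, l++
l=4 r=19: |-16|>|15| out[15]=256, l++
l=5 r=19: |-15|<=|15| out[14]=225, r--
l=5 r=18: |-15|>|-1| out[13]=225, l++
l=6 r=18: |-14|>|-1| out[12]=196, l++
l=7 r=18: |-13|>|-1| out[11]=169, l++
l=8 r=18: |-12|>|-1| out[10]=144, l++
l=9 r=18: |-11|>|-1| out[9]=121, l++
l=10 r=18: |-10|>|-1| out[8]=100, l++
l=11 r=18: |-9|>|-1| out[7]=81, l++
l=12 r=18: |-8|>|-1| out[6]=64, l++
l=13 r=18: |-6|>|-1| out[5]=36, l++
l=14 r=18: |-5|>|-1| out[4]=25, l++
l=15 r=18: |-4|>|-1| out[3]=16, l++
l=16 r=18: |-3|>|-1| out[2]=9, l++
l=17 r=18: |-2|>|-1| out[1]=4, l++
l=18 r=18: |-1|<=|-1| out[0]=1, r--

[1, 4, 9, 16, 25, 36, 64, 81, 100, 121, 144, 169, 196, 225, 225, 256, 289, 324, 361, 400]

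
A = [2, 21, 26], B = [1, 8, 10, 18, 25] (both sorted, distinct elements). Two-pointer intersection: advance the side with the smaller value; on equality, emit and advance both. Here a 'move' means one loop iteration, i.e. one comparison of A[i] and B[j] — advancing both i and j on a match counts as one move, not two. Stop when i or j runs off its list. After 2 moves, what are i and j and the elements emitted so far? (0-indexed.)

i=1, j=1, emitted=[]

i=0 j=0: 2>1, j++
i=0 j=1: 2<8, i++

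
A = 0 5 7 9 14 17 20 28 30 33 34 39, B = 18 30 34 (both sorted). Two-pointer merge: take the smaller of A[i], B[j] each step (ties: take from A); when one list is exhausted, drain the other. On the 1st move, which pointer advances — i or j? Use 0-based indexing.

[i=0,j=0] A[i]=0<=B[j]=18 take 0 → i++

i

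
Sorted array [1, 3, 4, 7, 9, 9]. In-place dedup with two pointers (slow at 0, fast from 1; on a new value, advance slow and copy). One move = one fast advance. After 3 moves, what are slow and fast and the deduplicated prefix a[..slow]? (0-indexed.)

(s=0,f=1) a[fast]=3≠a[slow]=1 write a[1]=3 → slow++,fast++
(s=1,f=2) a[fast]=4≠a[slow]=3 write a[2]=4 → slow++,fast++
(s=2,f=3) a[fast]=7≠a[slow]=4 write a[3]=7 → slow++,fast++

slow=3, fast=4, prefix=[1, 3, 4, 7]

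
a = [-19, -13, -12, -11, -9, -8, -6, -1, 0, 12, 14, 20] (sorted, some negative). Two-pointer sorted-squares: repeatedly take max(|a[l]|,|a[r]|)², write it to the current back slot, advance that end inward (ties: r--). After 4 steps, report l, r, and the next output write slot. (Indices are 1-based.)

[1,12] |-19|<=|20| out[12]=400 → r--
[1,11] |-19|>|14| out[11]=361 → l++
[2,11] |-13|<=|14| out[10]=196 → r--
[2,10] |-13|>|12| out[9]=169 → l++

l=3, r=10, next write slot=8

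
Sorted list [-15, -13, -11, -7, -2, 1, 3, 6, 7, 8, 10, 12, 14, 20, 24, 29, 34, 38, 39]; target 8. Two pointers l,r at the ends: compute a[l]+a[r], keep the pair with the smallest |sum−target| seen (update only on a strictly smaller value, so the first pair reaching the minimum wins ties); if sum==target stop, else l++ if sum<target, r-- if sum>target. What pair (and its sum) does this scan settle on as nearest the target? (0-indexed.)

pair (-2, 10) with sum 8 (|Δ|=0)

l=0 r=18: -15+39=24 d=16 *, r--
l=0 r=17: -15+38=23 d=15 *, r--
l=0 r=16: -15+34=19 d=11 *, r--
l=0 r=15: -15+29=14 d=6 *, r--
l=0 r=14: -15+24=9 d=1 *, r--
l=0 r=13: -15+20=5 d=3, l++
l=1 r=13: -13+20=7 d=1, l++
l=2 r=13: -11+20=9 d=1, r--
l=2 r=12: -11+14=3 d=5, l++
l=3 r=12: -7+14=7 d=1, l++
l=4 r=12: -2+14=12 d=4, r--
l=4 r=11: -2+12=10 d=2, r--
l=4 r=10: -2+10=8 d=0 *, stop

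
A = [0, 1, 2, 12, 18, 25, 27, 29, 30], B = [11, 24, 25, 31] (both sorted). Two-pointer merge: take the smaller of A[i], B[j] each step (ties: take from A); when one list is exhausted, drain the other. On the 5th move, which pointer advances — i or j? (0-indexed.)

i

i=0 j=0: A[i]=0<=B[j]=11 take 0, i++
i=1 j=0: A[i]=1<=B[j]=11 take 1, i++
i=2 j=0: A[i]=2<=B[j]=11 take 2, i++
i=3 j=0: A[i]=12>B[j]=11 take 11, j++
i=3 j=1: A[i]=12<=B[j]=24 take 12, i++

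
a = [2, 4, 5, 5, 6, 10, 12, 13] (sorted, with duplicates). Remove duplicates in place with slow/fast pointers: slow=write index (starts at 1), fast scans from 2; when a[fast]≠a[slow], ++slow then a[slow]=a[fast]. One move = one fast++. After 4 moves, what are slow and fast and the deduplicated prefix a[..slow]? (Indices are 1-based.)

slow=4, fast=6, prefix=[2, 4, 5, 6]

slow=1 fast=2: a[fast]=4≠a[slow]=2 write a[2]=4, slow++,fast++
slow=2 fast=3: a[fast]=5≠a[slow]=4 write a[3]=5, slow++,fast++
slow=3 fast=4: a[fast]=5=a[slow] dup, fast++
slow=3 fast=5: a[fast]=6≠a[slow]=5 write a[4]=6, slow++,fast++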